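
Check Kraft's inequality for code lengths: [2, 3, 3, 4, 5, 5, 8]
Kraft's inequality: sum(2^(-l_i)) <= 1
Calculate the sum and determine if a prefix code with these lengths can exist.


Sum = 2^(-2) + 2^(-3) + 2^(-3) + 2^(-4) + 2^(-5) + 2^(-5) + 2^(-8)
    = 0.25 + 0.125 + 0.125 + 0.0625 + 0.03125 + 0.03125 + 0.00390625
    = 161/256 = 0.62890625
Since 0.62890625 <= 1, Kraft's inequality IS satisfied.
A prefix code with these lengths CAN exist.

Kraft sum = 0.62890625. Satisfied.


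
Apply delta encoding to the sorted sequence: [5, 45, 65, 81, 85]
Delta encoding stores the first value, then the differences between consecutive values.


First value: 5
Deltas:
  45 - 5 = 40
  65 - 45 = 20
  81 - 65 = 16
  85 - 81 = 4


Delta encoded: [5, 40, 20, 16, 4]


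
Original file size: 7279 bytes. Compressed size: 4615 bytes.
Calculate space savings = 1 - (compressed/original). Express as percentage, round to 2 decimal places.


ratio = compressed/original = 4615/7279 = 0.634016
savings = 1 - ratio = 1 - 0.634016 = 0.365984
as a percentage: 0.365984 * 100 = 36.6%

Space savings = 1 - 4615/7279 = 36.6%


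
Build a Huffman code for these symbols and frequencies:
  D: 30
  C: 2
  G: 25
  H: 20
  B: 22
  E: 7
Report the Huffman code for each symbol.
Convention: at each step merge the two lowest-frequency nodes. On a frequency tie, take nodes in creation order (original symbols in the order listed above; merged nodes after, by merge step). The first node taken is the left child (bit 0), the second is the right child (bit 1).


Huffman tree construction:
Step 1: Merge C(2) + E(7) = 9
Step 2: Merge (C+E)(9) + H(20) = 29
Step 3: Merge B(22) + G(25) = 47
Step 4: Merge ((C+E)+H)(29) + D(30) = 59
Step 5: Merge (B+G)(47) + (((C+E)+H)+D)(59) = 106
Read each symbol's code off the tree from the root (left child = 0, right child = 1).

Codes:
  D: 11 (length 2)
  C: 1000 (length 4)
  G: 01 (length 2)
  H: 101 (length 3)
  B: 00 (length 2)
  E: 1001 (length 4)
Average code length: 250/106 = 2.3585 bits/symbol


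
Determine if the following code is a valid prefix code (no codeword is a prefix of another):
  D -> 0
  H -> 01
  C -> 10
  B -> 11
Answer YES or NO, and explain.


Checking each pair (does one codeword prefix another?):
  D='0' vs H='01': prefix -- VIOLATION

NO -- this is NOT a valid prefix code. D (0) is a prefix of H (01).


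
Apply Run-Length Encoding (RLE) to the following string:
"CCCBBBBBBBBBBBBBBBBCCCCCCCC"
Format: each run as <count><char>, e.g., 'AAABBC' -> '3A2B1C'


Scanning runs left to right:
  i=0: run of 'C' x 3 -> '3C'
  i=3: run of 'B' x 16 -> '16B'
  i=19: run of 'C' x 8 -> '8C'

RLE = 3C16B8C


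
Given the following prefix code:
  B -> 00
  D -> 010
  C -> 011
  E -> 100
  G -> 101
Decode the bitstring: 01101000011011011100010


Decoding step by step:
Bits 011 -> C
Bits 010 -> D
Bits 00 -> B
Bits 011 -> C
Bits 011 -> C
Bits 011 -> C
Bits 100 -> E
Bits 010 -> D


Decoded message: CDBCCCED


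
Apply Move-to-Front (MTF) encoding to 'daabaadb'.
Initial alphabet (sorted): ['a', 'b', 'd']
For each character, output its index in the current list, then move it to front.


MTF encoding:
'd': index 2 in ['a', 'b', 'd'] -> ['d', 'a', 'b']
'a': index 1 in ['d', 'a', 'b'] -> ['a', 'd', 'b']
'a': index 0 in ['a', 'd', 'b'] -> ['a', 'd', 'b']
'b': index 2 in ['a', 'd', 'b'] -> ['b', 'a', 'd']
'a': index 1 in ['b', 'a', 'd'] -> ['a', 'b', 'd']
'a': index 0 in ['a', 'b', 'd'] -> ['a', 'b', 'd']
'd': index 2 in ['a', 'b', 'd'] -> ['d', 'a', 'b']
'b': index 2 in ['d', 'a', 'b'] -> ['b', 'd', 'a']


Output: [2, 1, 0, 2, 1, 0, 2, 2]


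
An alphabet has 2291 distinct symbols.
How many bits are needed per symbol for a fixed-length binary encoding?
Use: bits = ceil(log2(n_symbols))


log2(2291) = 11.1618
Bracket: 2^11 = 2048 < 2291 <= 2^12 = 4096
So ceil(log2(2291)) = 12

bits = ceil(log2(2291)) = ceil(11.1618) = 12 bits


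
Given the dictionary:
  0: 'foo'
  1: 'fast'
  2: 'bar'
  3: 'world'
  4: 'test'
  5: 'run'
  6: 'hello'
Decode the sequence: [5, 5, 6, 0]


Look up each index in the dictionary:
  5 -> 'run'
  5 -> 'run'
  6 -> 'hello'
  0 -> 'foo'

Decoded: "run run hello foo"


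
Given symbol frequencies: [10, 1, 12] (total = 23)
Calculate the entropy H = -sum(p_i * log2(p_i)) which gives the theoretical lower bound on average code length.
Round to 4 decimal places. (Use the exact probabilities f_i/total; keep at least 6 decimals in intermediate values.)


Per-symbol terms -p_i * log2(p_i) with p_i = f_i/23:
  p = 10/23 = 0.434783: log2(p) = -1.201634, -p*log2(p) = 0.522450
  p = 1/23 = 0.043478: log2(p) = -4.523562, -p*log2(p) = 0.196677
  p = 12/23 = 0.521739: log2(p) = -0.938599, -p*log2(p) = 0.489704
H = 0.522450 + 0.196677 + 0.489704 = 1.208831

H = 1.2088 bits/symbol


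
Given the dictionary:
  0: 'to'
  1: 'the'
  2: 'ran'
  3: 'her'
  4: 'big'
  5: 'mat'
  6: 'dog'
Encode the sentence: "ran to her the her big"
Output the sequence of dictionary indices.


Look up each word in the dictionary:
  'ran' -> 2
  'to' -> 0
  'her' -> 3
  'the' -> 1
  'her' -> 3
  'big' -> 4

Encoded: [2, 0, 3, 1, 3, 4]


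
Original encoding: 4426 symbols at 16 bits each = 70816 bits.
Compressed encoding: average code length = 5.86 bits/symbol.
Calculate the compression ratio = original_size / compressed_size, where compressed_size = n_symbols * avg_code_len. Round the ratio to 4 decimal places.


original_size = n_symbols * orig_bits = 4426 * 16 = 70816 bits
compressed_size = n_symbols * avg_code_len = 4426 * 5.86 = 25936.36 bits
ratio = original_size / compressed_size = 70816 / 25936.36 = 2.7304

Compression ratio = 2.7304


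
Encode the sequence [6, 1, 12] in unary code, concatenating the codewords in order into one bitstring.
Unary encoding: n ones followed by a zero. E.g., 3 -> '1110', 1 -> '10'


Encode each number as n ones followed by a terminating 0:
  6 -> 1111110 (7 bits)
  1 -> 10 (2 bits)
  12 -> 1111111111110 (13 bits)
Total length = 7 + 2 + 13 = 22 bits.

Unary([6, 1, 12]) = 1111110101111111111110 (22 bits)


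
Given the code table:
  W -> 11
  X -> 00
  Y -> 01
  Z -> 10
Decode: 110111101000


Decoding:
11 -> W
01 -> Y
11 -> W
10 -> Z
10 -> Z
00 -> X


Result: WYWZZX


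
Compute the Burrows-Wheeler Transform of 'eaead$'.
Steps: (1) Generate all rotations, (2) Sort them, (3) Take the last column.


Rotations (sorted):
  0: $eaead -> last char: d
  1: ad$eae -> last char: e
  2: aead$e -> last char: e
  3: d$eaea -> last char: a
  4: ead$ea -> last char: a
  5: eaead$ -> last char: $


BWT = deeaa$


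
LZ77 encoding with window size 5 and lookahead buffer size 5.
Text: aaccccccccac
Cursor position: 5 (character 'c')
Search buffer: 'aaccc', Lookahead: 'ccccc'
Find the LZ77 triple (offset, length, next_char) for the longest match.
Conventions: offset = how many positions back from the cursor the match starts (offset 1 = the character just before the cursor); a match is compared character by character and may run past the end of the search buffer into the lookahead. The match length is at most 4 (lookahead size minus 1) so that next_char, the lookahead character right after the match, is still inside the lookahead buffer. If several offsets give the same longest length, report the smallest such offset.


Try each offset into the search buffer:
  offset=1 (pos 4, char 'c'): match length 4
  offset=2 (pos 3, char 'c'): match length 4
  offset=3 (pos 2, char 'c'): match length 4
  offset=4 (pos 1, char 'a'): match length 0
  offset=5 (pos 0, char 'a'): match length 0
Longest match has length 4, found at offsets 1, 2, 3; take the smallest, offset 1.
next_char = character at position 5 + 4 = 9 -> 'c'

Best match: offset=1, length=4 (matching 'cccc' starting at position 4)
LZ77 triple: (1, 4, 'c')


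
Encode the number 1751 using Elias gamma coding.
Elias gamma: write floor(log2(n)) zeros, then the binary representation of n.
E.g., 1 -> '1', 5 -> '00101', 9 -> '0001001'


num_bits = floor(log2(1751)) + 1 = 11
leading_zeros = num_bits - 1 = 10
binary(1751) = 11011010111

Elias gamma(1751) = '0000000000' + '11011010111' = 000000000011011010111 (21 bits)


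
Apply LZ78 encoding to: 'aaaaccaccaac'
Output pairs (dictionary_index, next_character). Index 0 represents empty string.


LZ78 encoding steps:
Dictionary: {0: ''}
Step 1: w='' (idx 0), next='a' -> output (0, 'a'), add 'a' as idx 1
Step 2: w='a' (idx 1), next='a' -> output (1, 'a'), add 'aa' as idx 2
Step 3: w='a' (idx 1), next='c' -> output (1, 'c'), add 'ac' as idx 3
Step 4: w='' (idx 0), next='c' -> output (0, 'c'), add 'c' as idx 4
Step 5: w='ac' (idx 3), next='c' -> output (3, 'c'), add 'acc' as idx 5
Step 6: w='aa' (idx 2), next='c' -> output (2, 'c'), add 'aac' as idx 6


Encoded: [(0, 'a'), (1, 'a'), (1, 'c'), (0, 'c'), (3, 'c'), (2, 'c')]


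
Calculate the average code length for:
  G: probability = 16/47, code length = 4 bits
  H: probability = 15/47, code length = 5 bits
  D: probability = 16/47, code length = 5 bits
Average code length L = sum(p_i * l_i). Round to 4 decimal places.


Weighted contributions p_i * l_i:
  G: (16/47) * 4 = 64/47
  H: (15/47) * 5 = 75/47
  D: (16/47) * 5 = 80/47
Sum = (64 + 75 + 80)/47 = 219/47

L = 219/47 = 4.6596 bits/symbol


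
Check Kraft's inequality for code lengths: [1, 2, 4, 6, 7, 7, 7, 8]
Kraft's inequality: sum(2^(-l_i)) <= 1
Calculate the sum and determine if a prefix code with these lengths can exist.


Sum = 2^(-1) + 2^(-2) + 2^(-4) + 2^(-6) + 2^(-7) + 2^(-7) + 2^(-7) + 2^(-8)
    = 0.5 + 0.25 + 0.0625 + 0.015625 + 0.0078125 + 0.0078125 + 0.0078125 + 0.00390625
    = 219/256 = 0.85546875
Since 0.85546875 <= 1, Kraft's inequality IS satisfied.
A prefix code with these lengths CAN exist.

Kraft sum = 0.85546875. Satisfied.


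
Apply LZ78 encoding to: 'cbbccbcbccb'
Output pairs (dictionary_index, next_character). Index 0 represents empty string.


LZ78 encoding steps:
Dictionary: {0: ''}
Step 1: w='' (idx 0), next='c' -> output (0, 'c'), add 'c' as idx 1
Step 2: w='' (idx 0), next='b' -> output (0, 'b'), add 'b' as idx 2
Step 3: w='b' (idx 2), next='c' -> output (2, 'c'), add 'bc' as idx 3
Step 4: w='c' (idx 1), next='b' -> output (1, 'b'), add 'cb' as idx 4
Step 5: w='cb' (idx 4), next='c' -> output (4, 'c'), add 'cbc' as idx 5
Step 6: w='cb' (idx 4), end of input -> output (4, '')


Encoded: [(0, 'c'), (0, 'b'), (2, 'c'), (1, 'b'), (4, 'c'), (4, '')]


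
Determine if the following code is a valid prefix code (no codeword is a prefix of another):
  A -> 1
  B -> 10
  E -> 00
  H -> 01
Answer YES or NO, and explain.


Checking each pair (does one codeword prefix another?):
  A='1' vs B='10': prefix -- VIOLATION

NO -- this is NOT a valid prefix code. A (1) is a prefix of B (10).


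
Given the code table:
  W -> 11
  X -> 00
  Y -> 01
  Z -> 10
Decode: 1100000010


Decoding:
11 -> W
00 -> X
00 -> X
00 -> X
10 -> Z


Result: WXXXZ


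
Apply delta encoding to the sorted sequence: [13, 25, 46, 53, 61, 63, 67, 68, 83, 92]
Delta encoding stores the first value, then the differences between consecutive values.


First value: 13
Deltas:
  25 - 13 = 12
  46 - 25 = 21
  53 - 46 = 7
  61 - 53 = 8
  63 - 61 = 2
  67 - 63 = 4
  68 - 67 = 1
  83 - 68 = 15
  92 - 83 = 9


Delta encoded: [13, 12, 21, 7, 8, 2, 4, 1, 15, 9]


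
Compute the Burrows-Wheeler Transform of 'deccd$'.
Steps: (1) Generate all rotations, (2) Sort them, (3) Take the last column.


Rotations (sorted):
  0: $deccd -> last char: d
  1: ccd$de -> last char: e
  2: cd$dec -> last char: c
  3: d$decc -> last char: c
  4: deccd$ -> last char: $
  5: eccd$d -> last char: d


BWT = decc$d


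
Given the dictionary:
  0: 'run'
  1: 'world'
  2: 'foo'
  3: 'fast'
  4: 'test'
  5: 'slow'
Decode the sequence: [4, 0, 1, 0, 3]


Look up each index in the dictionary:
  4 -> 'test'
  0 -> 'run'
  1 -> 'world'
  0 -> 'run'
  3 -> 'fast'

Decoded: "test run world run fast"


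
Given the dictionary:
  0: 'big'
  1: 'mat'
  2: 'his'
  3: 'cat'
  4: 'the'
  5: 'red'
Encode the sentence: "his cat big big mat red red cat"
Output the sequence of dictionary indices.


Look up each word in the dictionary:
  'his' -> 2
  'cat' -> 3
  'big' -> 0
  'big' -> 0
  'mat' -> 1
  'red' -> 5
  'red' -> 5
  'cat' -> 3

Encoded: [2, 3, 0, 0, 1, 5, 5, 3]


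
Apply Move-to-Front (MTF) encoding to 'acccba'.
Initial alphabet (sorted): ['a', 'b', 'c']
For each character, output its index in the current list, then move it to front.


MTF encoding:
'a': index 0 in ['a', 'b', 'c'] -> ['a', 'b', 'c']
'c': index 2 in ['a', 'b', 'c'] -> ['c', 'a', 'b']
'c': index 0 in ['c', 'a', 'b'] -> ['c', 'a', 'b']
'c': index 0 in ['c', 'a', 'b'] -> ['c', 'a', 'b']
'b': index 2 in ['c', 'a', 'b'] -> ['b', 'c', 'a']
'a': index 2 in ['b', 'c', 'a'] -> ['a', 'b', 'c']


Output: [0, 2, 0, 0, 2, 2]


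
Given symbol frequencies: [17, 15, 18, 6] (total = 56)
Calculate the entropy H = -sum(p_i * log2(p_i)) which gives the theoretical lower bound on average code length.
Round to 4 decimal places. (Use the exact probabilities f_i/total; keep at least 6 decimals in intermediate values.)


Per-symbol terms -p_i * log2(p_i) with p_i = f_i/56:
  p = 17/56 = 0.303571: log2(p) = -1.719892, -p*log2(p) = 0.522110
  p = 15/56 = 0.267857: log2(p) = -1.900464, -p*log2(p) = 0.509053
  p = 18/56 = 0.321429: log2(p) = -1.637430, -p*log2(p) = 0.526317
  p = 6/56 = 0.107143: log2(p) = -3.222392, -p*log2(p) = 0.345256
H = 0.522110 + 0.509053 + 0.526317 + 0.345256 = 1.902736

H = 1.9027 bits/symbol


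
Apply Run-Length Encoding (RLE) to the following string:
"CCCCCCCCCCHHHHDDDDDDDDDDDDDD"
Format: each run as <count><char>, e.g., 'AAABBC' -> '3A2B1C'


Scanning runs left to right:
  i=0: run of 'C' x 10 -> '10C'
  i=10: run of 'H' x 4 -> '4H'
  i=14: run of 'D' x 14 -> '14D'

RLE = 10C4H14D


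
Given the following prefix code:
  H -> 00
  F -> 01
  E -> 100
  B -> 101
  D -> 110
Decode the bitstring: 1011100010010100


Decoding step by step:
Bits 101 -> B
Bits 110 -> D
Bits 00 -> H
Bits 100 -> E
Bits 101 -> B
Bits 00 -> H


Decoded message: BDHEBH


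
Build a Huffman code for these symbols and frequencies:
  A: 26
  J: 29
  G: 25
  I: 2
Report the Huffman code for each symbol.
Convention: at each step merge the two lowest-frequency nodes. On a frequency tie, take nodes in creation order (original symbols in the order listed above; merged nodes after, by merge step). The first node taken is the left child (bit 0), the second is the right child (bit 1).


Huffman tree construction:
Step 1: Merge I(2) + G(25) = 27
Step 2: Merge A(26) + (I+G)(27) = 53
Step 3: Merge J(29) + (A+(I+G))(53) = 82
Read each symbol's code off the tree from the root (left child = 0, right child = 1).

Codes:
  A: 10 (length 2)
  J: 0 (length 1)
  G: 111 (length 3)
  I: 110 (length 3)
Average code length: 162/82 = 1.9756 bits/symbol


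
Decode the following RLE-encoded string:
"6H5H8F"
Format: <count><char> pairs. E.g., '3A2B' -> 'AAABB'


Expanding each <count><char> pair:
  6H -> 'HHHHHH'
  5H -> 'HHHHH'
  8F -> 'FFFFFFFF'

Decoded = HHHHHHHHHHHFFFFFFFF


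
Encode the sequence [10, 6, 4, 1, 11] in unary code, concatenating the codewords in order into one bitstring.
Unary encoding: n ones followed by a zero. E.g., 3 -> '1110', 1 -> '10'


Encode each number as n ones followed by a terminating 0:
  10 -> 11111111110 (11 bits)
  6 -> 1111110 (7 bits)
  4 -> 11110 (5 bits)
  1 -> 10 (2 bits)
  11 -> 111111111110 (12 bits)
Total length = 11 + 7 + 5 + 2 + 12 = 37 bits.

Unary([10, 6, 4, 1, 11]) = 1111111111011111101111010111111111110 (37 bits)


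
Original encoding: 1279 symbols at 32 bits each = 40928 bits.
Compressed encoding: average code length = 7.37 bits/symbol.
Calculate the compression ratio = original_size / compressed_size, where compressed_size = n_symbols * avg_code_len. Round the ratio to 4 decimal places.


original_size = n_symbols * orig_bits = 1279 * 32 = 40928 bits
compressed_size = n_symbols * avg_code_len = 1279 * 7.37 = 9426.23 bits
ratio = original_size / compressed_size = 40928 / 9426.23 = 4.3419

Compression ratio = 4.3419


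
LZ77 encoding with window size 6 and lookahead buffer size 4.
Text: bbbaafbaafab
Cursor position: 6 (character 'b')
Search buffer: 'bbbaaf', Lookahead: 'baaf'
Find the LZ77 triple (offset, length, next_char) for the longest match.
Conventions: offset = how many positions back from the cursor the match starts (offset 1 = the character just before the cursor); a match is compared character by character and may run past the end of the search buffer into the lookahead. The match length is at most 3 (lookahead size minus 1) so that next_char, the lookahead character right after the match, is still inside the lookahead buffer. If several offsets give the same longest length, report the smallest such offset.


Try each offset into the search buffer:
  offset=1 (pos 5, char 'f'): match length 0
  offset=2 (pos 4, char 'a'): match length 0
  offset=3 (pos 3, char 'a'): match length 0
  offset=4 (pos 2, char 'b'): match length 3
  offset=5 (pos 1, char 'b'): match length 1
  offset=6 (pos 0, char 'b'): match length 1
Longest match has length 3 at offset 4.
next_char = character at position 6 + 3 = 9 -> 'f'

Best match: offset=4, length=3 (matching 'baa' starting at position 2)
LZ77 triple: (4, 3, 'f')


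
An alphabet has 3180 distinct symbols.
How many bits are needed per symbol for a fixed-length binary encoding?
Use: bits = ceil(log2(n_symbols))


log2(3180) = 11.6348
Bracket: 2^11 = 2048 < 3180 <= 2^12 = 4096
So ceil(log2(3180)) = 12

bits = ceil(log2(3180)) = ceil(11.6348) = 12 bits


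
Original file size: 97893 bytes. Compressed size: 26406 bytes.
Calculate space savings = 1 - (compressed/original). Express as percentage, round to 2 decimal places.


ratio = compressed/original = 26406/97893 = 0.269743
savings = 1 - ratio = 1 - 0.269743 = 0.730257
as a percentage: 0.730257 * 100 = 73.03%

Space savings = 1 - 26406/97893 = 73.03%


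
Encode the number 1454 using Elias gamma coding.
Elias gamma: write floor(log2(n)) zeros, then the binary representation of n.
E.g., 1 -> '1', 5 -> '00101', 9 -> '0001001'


num_bits = floor(log2(1454)) + 1 = 11
leading_zeros = num_bits - 1 = 10
binary(1454) = 10110101110

Elias gamma(1454) = '0000000000' + '10110101110' = 000000000010110101110 (21 bits)


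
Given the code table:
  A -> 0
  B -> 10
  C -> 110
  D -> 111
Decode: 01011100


Decoding:
0 -> A
10 -> B
111 -> D
0 -> A
0 -> A


Result: ABDAA


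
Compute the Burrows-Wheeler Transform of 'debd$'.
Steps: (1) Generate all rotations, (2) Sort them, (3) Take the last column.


Rotations (sorted):
  0: $debd -> last char: d
  1: bd$de -> last char: e
  2: d$deb -> last char: b
  3: debd$ -> last char: $
  4: ebd$d -> last char: d


BWT = deb$d


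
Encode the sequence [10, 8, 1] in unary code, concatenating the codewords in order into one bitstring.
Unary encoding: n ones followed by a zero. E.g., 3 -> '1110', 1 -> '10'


Encode each number as n ones followed by a terminating 0:
  10 -> 11111111110 (11 bits)
  8 -> 111111110 (9 bits)
  1 -> 10 (2 bits)
Total length = 11 + 9 + 2 = 22 bits.

Unary([10, 8, 1]) = 1111111111011111111010 (22 bits)


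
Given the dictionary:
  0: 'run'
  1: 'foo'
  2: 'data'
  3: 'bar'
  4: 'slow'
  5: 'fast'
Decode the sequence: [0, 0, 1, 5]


Look up each index in the dictionary:
  0 -> 'run'
  0 -> 'run'
  1 -> 'foo'
  5 -> 'fast'

Decoded: "run run foo fast"


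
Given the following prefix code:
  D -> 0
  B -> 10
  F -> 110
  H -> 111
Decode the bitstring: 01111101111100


Decoding step by step:
Bits 0 -> D
Bits 111 -> H
Bits 110 -> F
Bits 111 -> H
Bits 110 -> F
Bits 0 -> D


Decoded message: DHFHFD


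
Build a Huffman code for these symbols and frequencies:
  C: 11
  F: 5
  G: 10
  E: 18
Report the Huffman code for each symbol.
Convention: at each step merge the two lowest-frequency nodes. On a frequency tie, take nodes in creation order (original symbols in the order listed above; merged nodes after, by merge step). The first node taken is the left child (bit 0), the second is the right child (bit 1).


Huffman tree construction:
Step 1: Merge F(5) + G(10) = 15
Step 2: Merge C(11) + (F+G)(15) = 26
Step 3: Merge E(18) + (C+(F+G))(26) = 44
Read each symbol's code off the tree from the root (left child = 0, right child = 1).

Codes:
  C: 10 (length 2)
  F: 110 (length 3)
  G: 111 (length 3)
  E: 0 (length 1)
Average code length: 85/44 = 1.9318 bits/symbol


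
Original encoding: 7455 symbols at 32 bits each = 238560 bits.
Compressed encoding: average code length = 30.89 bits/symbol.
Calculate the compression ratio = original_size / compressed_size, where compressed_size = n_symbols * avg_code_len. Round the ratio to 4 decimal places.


original_size = n_symbols * orig_bits = 7455 * 32 = 238560 bits
compressed_size = n_symbols * avg_code_len = 7455 * 30.89 = 230284.95 bits
ratio = original_size / compressed_size = 238560 / 230284.95 = 1.0359

Compression ratio = 1.0359


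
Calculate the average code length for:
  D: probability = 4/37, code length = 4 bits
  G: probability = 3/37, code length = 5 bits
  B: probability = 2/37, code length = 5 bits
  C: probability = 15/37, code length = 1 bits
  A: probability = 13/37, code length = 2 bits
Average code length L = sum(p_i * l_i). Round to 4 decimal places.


Weighted contributions p_i * l_i:
  D: (4/37) * 4 = 16/37
  G: (3/37) * 5 = 15/37
  B: (2/37) * 5 = 10/37
  C: (15/37) * 1 = 15/37
  A: (13/37) * 2 = 26/37
Sum = (16 + 15 + 10 + 15 + 26)/37 = 82/37

L = 82/37 = 2.2162 bits/symbol


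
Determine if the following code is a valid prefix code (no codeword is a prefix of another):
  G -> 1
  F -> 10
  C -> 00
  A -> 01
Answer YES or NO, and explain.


Checking each pair (does one codeword prefix another?):
  G='1' vs F='10': prefix -- VIOLATION

NO -- this is NOT a valid prefix code. G (1) is a prefix of F (10).


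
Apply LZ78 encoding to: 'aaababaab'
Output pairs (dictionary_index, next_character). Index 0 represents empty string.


LZ78 encoding steps:
Dictionary: {0: ''}
Step 1: w='' (idx 0), next='a' -> output (0, 'a'), add 'a' as idx 1
Step 2: w='a' (idx 1), next='a' -> output (1, 'a'), add 'aa' as idx 2
Step 3: w='' (idx 0), next='b' -> output (0, 'b'), add 'b' as idx 3
Step 4: w='a' (idx 1), next='b' -> output (1, 'b'), add 'ab' as idx 4
Step 5: w='aa' (idx 2), next='b' -> output (2, 'b'), add 'aab' as idx 5


Encoded: [(0, 'a'), (1, 'a'), (0, 'b'), (1, 'b'), (2, 'b')]


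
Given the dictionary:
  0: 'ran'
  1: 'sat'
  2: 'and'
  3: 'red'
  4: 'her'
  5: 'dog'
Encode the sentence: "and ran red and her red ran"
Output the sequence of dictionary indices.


Look up each word in the dictionary:
  'and' -> 2
  'ran' -> 0
  'red' -> 3
  'and' -> 2
  'her' -> 4
  'red' -> 3
  'ran' -> 0

Encoded: [2, 0, 3, 2, 4, 3, 0]


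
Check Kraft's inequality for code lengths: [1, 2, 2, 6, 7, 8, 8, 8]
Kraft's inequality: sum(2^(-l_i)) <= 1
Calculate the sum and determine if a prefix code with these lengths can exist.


Sum = 2^(-1) + 2^(-2) + 2^(-2) + 2^(-6) + 2^(-7) + 2^(-8) + 2^(-8) + 2^(-8)
    = 0.5 + 0.25 + 0.25 + 0.015625 + 0.0078125 + 0.00390625 + 0.00390625 + 0.00390625
    = 265/256 = 1.03515625
Since 1.03515625 > 1, Kraft's inequality is NOT satisfied.
A prefix code with these lengths CANNOT exist.

Kraft sum = 1.03515625. Not satisfied.


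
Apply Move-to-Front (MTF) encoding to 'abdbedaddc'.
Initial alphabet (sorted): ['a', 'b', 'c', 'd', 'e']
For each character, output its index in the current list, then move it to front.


MTF encoding:
'a': index 0 in ['a', 'b', 'c', 'd', 'e'] -> ['a', 'b', 'c', 'd', 'e']
'b': index 1 in ['a', 'b', 'c', 'd', 'e'] -> ['b', 'a', 'c', 'd', 'e']
'd': index 3 in ['b', 'a', 'c', 'd', 'e'] -> ['d', 'b', 'a', 'c', 'e']
'b': index 1 in ['d', 'b', 'a', 'c', 'e'] -> ['b', 'd', 'a', 'c', 'e']
'e': index 4 in ['b', 'd', 'a', 'c', 'e'] -> ['e', 'b', 'd', 'a', 'c']
'd': index 2 in ['e', 'b', 'd', 'a', 'c'] -> ['d', 'e', 'b', 'a', 'c']
'a': index 3 in ['d', 'e', 'b', 'a', 'c'] -> ['a', 'd', 'e', 'b', 'c']
'd': index 1 in ['a', 'd', 'e', 'b', 'c'] -> ['d', 'a', 'e', 'b', 'c']
'd': index 0 in ['d', 'a', 'e', 'b', 'c'] -> ['d', 'a', 'e', 'b', 'c']
'c': index 4 in ['d', 'a', 'e', 'b', 'c'] -> ['c', 'd', 'a', 'e', 'b']


Output: [0, 1, 3, 1, 4, 2, 3, 1, 0, 4]


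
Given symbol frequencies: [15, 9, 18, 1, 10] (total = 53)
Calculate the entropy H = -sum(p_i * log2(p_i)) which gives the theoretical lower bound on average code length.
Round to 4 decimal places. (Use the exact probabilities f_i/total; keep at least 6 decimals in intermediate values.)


Per-symbol terms -p_i * log2(p_i) with p_i = f_i/53:
  p = 15/53 = 0.283019: log2(p) = -1.821030, -p*log2(p) = 0.515386
  p = 9/53 = 0.169811: log2(p) = -2.557995, -p*log2(p) = 0.434377
  p = 18/53 = 0.339623: log2(p) = -1.557995, -p*log2(p) = 0.529131
  p = 1/53 = 0.018868: log2(p) = -5.727920, -p*log2(p) = 0.108074
  p = 10/53 = 0.188679: log2(p) = -2.405992, -p*log2(p) = 0.453961
H = 0.515386 + 0.434377 + 0.529131 + 0.108074 + 0.453961 = 2.040929

H = 2.0409 bits/symbol


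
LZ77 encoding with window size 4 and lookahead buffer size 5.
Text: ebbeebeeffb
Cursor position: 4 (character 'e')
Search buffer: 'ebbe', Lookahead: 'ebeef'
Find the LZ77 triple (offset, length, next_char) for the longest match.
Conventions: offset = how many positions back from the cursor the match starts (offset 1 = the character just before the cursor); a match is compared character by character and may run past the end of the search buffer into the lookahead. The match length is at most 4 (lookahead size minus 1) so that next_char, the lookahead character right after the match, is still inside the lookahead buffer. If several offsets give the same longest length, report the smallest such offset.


Try each offset into the search buffer:
  offset=1 (pos 3, char 'e'): match length 1
  offset=2 (pos 2, char 'b'): match length 0
  offset=3 (pos 1, char 'b'): match length 0
  offset=4 (pos 0, char 'e'): match length 2
Longest match has length 2 at offset 4.
next_char = character at position 4 + 2 = 6 -> 'e'

Best match: offset=4, length=2 (matching 'eb' starting at position 0)
LZ77 triple: (4, 2, 'e')


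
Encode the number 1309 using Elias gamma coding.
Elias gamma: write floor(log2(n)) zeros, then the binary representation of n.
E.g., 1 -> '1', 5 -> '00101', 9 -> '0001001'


num_bits = floor(log2(1309)) + 1 = 11
leading_zeros = num_bits - 1 = 10
binary(1309) = 10100011101

Elias gamma(1309) = '0000000000' + '10100011101' = 000000000010100011101 (21 bits)


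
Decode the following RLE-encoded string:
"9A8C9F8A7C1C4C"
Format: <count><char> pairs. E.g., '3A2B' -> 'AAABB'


Expanding each <count><char> pair:
  9A -> 'AAAAAAAAA'
  8C -> 'CCCCCCCC'
  9F -> 'FFFFFFFFF'
  8A -> 'AAAAAAAA'
  7C -> 'CCCCCCC'
  1C -> 'C'
  4C -> 'CCCC'

Decoded = AAAAAAAAACCCCCCCCFFFFFFFFFAAAAAAAACCCCCCCCCCCC


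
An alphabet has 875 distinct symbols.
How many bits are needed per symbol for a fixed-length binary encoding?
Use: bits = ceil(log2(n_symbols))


log2(875) = 9.7731
Bracket: 2^9 = 512 < 875 <= 2^10 = 1024
So ceil(log2(875)) = 10

bits = ceil(log2(875)) = ceil(9.7731) = 10 bits


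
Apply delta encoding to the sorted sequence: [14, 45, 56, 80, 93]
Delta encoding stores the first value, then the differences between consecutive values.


First value: 14
Deltas:
  45 - 14 = 31
  56 - 45 = 11
  80 - 56 = 24
  93 - 80 = 13


Delta encoded: [14, 31, 11, 24, 13]


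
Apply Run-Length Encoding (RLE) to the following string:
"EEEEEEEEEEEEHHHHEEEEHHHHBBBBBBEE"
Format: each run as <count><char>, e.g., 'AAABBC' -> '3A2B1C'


Scanning runs left to right:
  i=0: run of 'E' x 12 -> '12E'
  i=12: run of 'H' x 4 -> '4H'
  i=16: run of 'E' x 4 -> '4E'
  i=20: run of 'H' x 4 -> '4H'
  i=24: run of 'B' x 6 -> '6B'
  i=30: run of 'E' x 2 -> '2E'

RLE = 12E4H4E4H6B2E


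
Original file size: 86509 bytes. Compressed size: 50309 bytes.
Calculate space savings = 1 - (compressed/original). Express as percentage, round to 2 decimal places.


ratio = compressed/original = 50309/86509 = 0.581546
savings = 1 - ratio = 1 - 0.581546 = 0.418454
as a percentage: 0.418454 * 100 = 41.85%

Space savings = 1 - 50309/86509 = 41.85%


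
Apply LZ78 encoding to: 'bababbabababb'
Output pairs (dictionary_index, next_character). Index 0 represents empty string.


LZ78 encoding steps:
Dictionary: {0: ''}
Step 1: w='' (idx 0), next='b' -> output (0, 'b'), add 'b' as idx 1
Step 2: w='' (idx 0), next='a' -> output (0, 'a'), add 'a' as idx 2
Step 3: w='b' (idx 1), next='a' -> output (1, 'a'), add 'ba' as idx 3
Step 4: w='b' (idx 1), next='b' -> output (1, 'b'), add 'bb' as idx 4
Step 5: w='a' (idx 2), next='b' -> output (2, 'b'), add 'ab' as idx 5
Step 6: w='ab' (idx 5), next='a' -> output (5, 'a'), add 'aba' as idx 6
Step 7: w='bb' (idx 4), end of input -> output (4, '')


Encoded: [(0, 'b'), (0, 'a'), (1, 'a'), (1, 'b'), (2, 'b'), (5, 'a'), (4, '')]


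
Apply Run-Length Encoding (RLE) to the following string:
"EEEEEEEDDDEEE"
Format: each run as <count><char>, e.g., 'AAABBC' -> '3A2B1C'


Scanning runs left to right:
  i=0: run of 'E' x 7 -> '7E'
  i=7: run of 'D' x 3 -> '3D'
  i=10: run of 'E' x 3 -> '3E'

RLE = 7E3D3E


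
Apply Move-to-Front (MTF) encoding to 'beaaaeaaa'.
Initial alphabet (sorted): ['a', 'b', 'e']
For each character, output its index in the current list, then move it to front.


MTF encoding:
'b': index 1 in ['a', 'b', 'e'] -> ['b', 'a', 'e']
'e': index 2 in ['b', 'a', 'e'] -> ['e', 'b', 'a']
'a': index 2 in ['e', 'b', 'a'] -> ['a', 'e', 'b']
'a': index 0 in ['a', 'e', 'b'] -> ['a', 'e', 'b']
'a': index 0 in ['a', 'e', 'b'] -> ['a', 'e', 'b']
'e': index 1 in ['a', 'e', 'b'] -> ['e', 'a', 'b']
'a': index 1 in ['e', 'a', 'b'] -> ['a', 'e', 'b']
'a': index 0 in ['a', 'e', 'b'] -> ['a', 'e', 'b']
'a': index 0 in ['a', 'e', 'b'] -> ['a', 'e', 'b']


Output: [1, 2, 2, 0, 0, 1, 1, 0, 0]


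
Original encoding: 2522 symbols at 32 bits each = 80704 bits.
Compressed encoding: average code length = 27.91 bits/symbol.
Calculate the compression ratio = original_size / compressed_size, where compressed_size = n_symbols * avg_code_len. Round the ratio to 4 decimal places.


original_size = n_symbols * orig_bits = 2522 * 32 = 80704 bits
compressed_size = n_symbols * avg_code_len = 2522 * 27.91 = 70389.02 bits
ratio = original_size / compressed_size = 80704 / 70389.02 = 1.1465

Compression ratio = 1.1465


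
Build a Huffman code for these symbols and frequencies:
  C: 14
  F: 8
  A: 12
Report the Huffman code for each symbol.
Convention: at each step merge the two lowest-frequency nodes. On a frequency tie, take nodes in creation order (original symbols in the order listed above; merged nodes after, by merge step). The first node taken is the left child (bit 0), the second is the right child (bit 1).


Huffman tree construction:
Step 1: Merge F(8) + A(12) = 20
Step 2: Merge C(14) + (F+A)(20) = 34
Read each symbol's code off the tree from the root (left child = 0, right child = 1).

Codes:
  C: 0 (length 1)
  F: 10 (length 2)
  A: 11 (length 2)
Average code length: 54/34 = 1.5882 bits/symbol


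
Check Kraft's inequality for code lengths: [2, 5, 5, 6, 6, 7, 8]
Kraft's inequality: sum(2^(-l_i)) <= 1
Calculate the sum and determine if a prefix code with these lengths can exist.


Sum = 2^(-2) + 2^(-5) + 2^(-5) + 2^(-6) + 2^(-6) + 2^(-7) + 2^(-8)
    = 0.25 + 0.03125 + 0.03125 + 0.015625 + 0.015625 + 0.0078125 + 0.00390625
    = 91/256 = 0.35546875
Since 0.35546875 <= 1, Kraft's inequality IS satisfied.
A prefix code with these lengths CAN exist.

Kraft sum = 0.35546875. Satisfied.


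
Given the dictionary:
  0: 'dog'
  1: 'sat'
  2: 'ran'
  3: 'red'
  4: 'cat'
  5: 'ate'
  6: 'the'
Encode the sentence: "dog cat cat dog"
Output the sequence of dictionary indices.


Look up each word in the dictionary:
  'dog' -> 0
  'cat' -> 4
  'cat' -> 4
  'dog' -> 0

Encoded: [0, 4, 4, 0]


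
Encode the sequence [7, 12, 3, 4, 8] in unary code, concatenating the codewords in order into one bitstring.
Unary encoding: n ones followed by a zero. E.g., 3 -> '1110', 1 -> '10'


Encode each number as n ones followed by a terminating 0:
  7 -> 11111110 (8 bits)
  12 -> 1111111111110 (13 bits)
  3 -> 1110 (4 bits)
  4 -> 11110 (5 bits)
  8 -> 111111110 (9 bits)
Total length = 8 + 13 + 4 + 5 + 9 = 39 bits.

Unary([7, 12, 3, 4, 8]) = 111111101111111111110111011110111111110 (39 bits)


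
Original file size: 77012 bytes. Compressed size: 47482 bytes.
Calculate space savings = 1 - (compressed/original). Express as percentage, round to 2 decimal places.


ratio = compressed/original = 47482/77012 = 0.616553
savings = 1 - ratio = 1 - 0.616553 = 0.383447
as a percentage: 0.383447 * 100 = 38.34%

Space savings = 1 - 47482/77012 = 38.34%


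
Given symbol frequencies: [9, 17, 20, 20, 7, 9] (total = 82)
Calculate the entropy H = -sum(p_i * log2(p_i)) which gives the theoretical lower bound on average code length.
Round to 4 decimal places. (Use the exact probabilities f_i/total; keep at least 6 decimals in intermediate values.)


Per-symbol terms -p_i * log2(p_i) with p_i = f_i/82:
  p = 9/82 = 0.109756: log2(p) = -3.187627, -p*log2(p) = 0.349862
  p = 17/82 = 0.207317: log2(p) = -2.270089, -p*log2(p) = 0.470628
  p = 20/82 = 0.243902: log2(p) = -2.035624, -p*log2(p) = 0.496494
  p = 20/82 = 0.243902: log2(p) = -2.035624, -p*log2(p) = 0.496494
  p = 7/82 = 0.085366: log2(p) = -3.550197, -p*log2(p) = 0.303066
  p = 9/82 = 0.109756: log2(p) = -3.187627, -p*log2(p) = 0.349862
H = 0.349862 + 0.470628 + 0.496494 + 0.496494 + 0.303066 + 0.349862 = 2.466406

H = 2.4664 bits/symbol


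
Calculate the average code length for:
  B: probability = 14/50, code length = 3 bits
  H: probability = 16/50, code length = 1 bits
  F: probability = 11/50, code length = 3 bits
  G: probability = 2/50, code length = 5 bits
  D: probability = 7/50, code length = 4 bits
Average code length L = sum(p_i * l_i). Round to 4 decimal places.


Weighted contributions p_i * l_i:
  B: (14/50) * 3 = 42/50
  H: (16/50) * 1 = 16/50
  F: (11/50) * 3 = 33/50
  G: (2/50) * 5 = 10/50
  D: (7/50) * 4 = 28/50
Sum = (42 + 16 + 33 + 10 + 28)/50 = 129/50

L = 129/50 = 2.5800 bits/symbol


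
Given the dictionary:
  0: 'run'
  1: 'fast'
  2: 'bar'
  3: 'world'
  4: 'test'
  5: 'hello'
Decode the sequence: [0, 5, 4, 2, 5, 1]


Look up each index in the dictionary:
  0 -> 'run'
  5 -> 'hello'
  4 -> 'test'
  2 -> 'bar'
  5 -> 'hello'
  1 -> 'fast'

Decoded: "run hello test bar hello fast"


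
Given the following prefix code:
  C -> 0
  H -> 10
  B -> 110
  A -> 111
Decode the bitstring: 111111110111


Decoding step by step:
Bits 111 -> A
Bits 111 -> A
Bits 110 -> B
Bits 111 -> A


Decoded message: AABA


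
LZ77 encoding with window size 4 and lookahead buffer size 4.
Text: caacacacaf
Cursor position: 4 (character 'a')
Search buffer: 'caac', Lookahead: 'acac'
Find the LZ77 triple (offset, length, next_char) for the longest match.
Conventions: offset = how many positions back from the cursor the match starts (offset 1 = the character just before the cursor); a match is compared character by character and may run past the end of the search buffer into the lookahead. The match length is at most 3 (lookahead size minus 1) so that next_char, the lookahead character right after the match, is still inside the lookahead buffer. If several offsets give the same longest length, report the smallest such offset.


Try each offset into the search buffer:
  offset=1 (pos 3, char 'c'): match length 0
  offset=2 (pos 2, char 'a'): match length 3
  offset=3 (pos 1, char 'a'): match length 1
  offset=4 (pos 0, char 'c'): match length 0
Longest match has length 3 at offset 2.
next_char = character at position 4 + 3 = 7 -> 'c'

Best match: offset=2, length=3 (matching 'aca' starting at position 2)
LZ77 triple: (2, 3, 'c')


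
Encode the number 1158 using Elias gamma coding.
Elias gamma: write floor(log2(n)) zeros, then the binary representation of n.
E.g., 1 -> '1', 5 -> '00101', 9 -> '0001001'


num_bits = floor(log2(1158)) + 1 = 11
leading_zeros = num_bits - 1 = 10
binary(1158) = 10010000110

Elias gamma(1158) = '0000000000' + '10010000110' = 000000000010010000110 (21 bits)


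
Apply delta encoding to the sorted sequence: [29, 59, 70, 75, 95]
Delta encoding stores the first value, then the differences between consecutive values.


First value: 29
Deltas:
  59 - 29 = 30
  70 - 59 = 11
  75 - 70 = 5
  95 - 75 = 20


Delta encoded: [29, 30, 11, 5, 20]


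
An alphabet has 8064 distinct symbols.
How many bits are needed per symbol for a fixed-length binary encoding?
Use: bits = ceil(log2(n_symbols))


log2(8064) = 12.9773
Bracket: 2^12 = 4096 < 8064 <= 2^13 = 8192
So ceil(log2(8064)) = 13

bits = ceil(log2(8064)) = ceil(12.9773) = 13 bits


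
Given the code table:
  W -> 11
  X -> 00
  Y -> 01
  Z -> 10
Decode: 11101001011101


Decoding:
11 -> W
10 -> Z
10 -> Z
01 -> Y
01 -> Y
11 -> W
01 -> Y


Result: WZZYYWY


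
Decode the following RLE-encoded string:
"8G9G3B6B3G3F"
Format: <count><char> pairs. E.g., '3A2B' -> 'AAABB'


Expanding each <count><char> pair:
  8G -> 'GGGGGGGG'
  9G -> 'GGGGGGGGG'
  3B -> 'BBB'
  6B -> 'BBBBBB'
  3G -> 'GGG'
  3F -> 'FFF'

Decoded = GGGGGGGGGGGGGGGGGBBBBBBBBBGGGFFF


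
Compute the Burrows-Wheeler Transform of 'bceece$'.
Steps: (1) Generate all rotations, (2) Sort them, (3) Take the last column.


Rotations (sorted):
  0: $bceece -> last char: e
  1: bceece$ -> last char: $
  2: ce$bcee -> last char: e
  3: ceece$b -> last char: b
  4: e$bceec -> last char: c
  5: ece$bce -> last char: e
  6: eece$bc -> last char: c


BWT = e$ebcec


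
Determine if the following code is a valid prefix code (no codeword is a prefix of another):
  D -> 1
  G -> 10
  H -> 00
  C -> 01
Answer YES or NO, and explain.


Checking each pair (does one codeword prefix another?):
  D='1' vs G='10': prefix -- VIOLATION

NO -- this is NOT a valid prefix code. D (1) is a prefix of G (10).


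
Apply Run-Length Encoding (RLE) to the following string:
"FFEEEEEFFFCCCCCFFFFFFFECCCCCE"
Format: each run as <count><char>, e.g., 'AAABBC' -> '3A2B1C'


Scanning runs left to right:
  i=0: run of 'F' x 2 -> '2F'
  i=2: run of 'E' x 5 -> '5E'
  i=7: run of 'F' x 3 -> '3F'
  i=10: run of 'C' x 5 -> '5C'
  i=15: run of 'F' x 7 -> '7F'
  i=22: run of 'E' x 1 -> '1E'
  i=23: run of 'C' x 5 -> '5C'
  i=28: run of 'E' x 1 -> '1E'

RLE = 2F5E3F5C7F1E5C1E


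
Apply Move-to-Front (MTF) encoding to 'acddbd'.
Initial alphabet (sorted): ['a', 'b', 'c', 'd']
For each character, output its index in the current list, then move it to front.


MTF encoding:
'a': index 0 in ['a', 'b', 'c', 'd'] -> ['a', 'b', 'c', 'd']
'c': index 2 in ['a', 'b', 'c', 'd'] -> ['c', 'a', 'b', 'd']
'd': index 3 in ['c', 'a', 'b', 'd'] -> ['d', 'c', 'a', 'b']
'd': index 0 in ['d', 'c', 'a', 'b'] -> ['d', 'c', 'a', 'b']
'b': index 3 in ['d', 'c', 'a', 'b'] -> ['b', 'd', 'c', 'a']
'd': index 1 in ['b', 'd', 'c', 'a'] -> ['d', 'b', 'c', 'a']


Output: [0, 2, 3, 0, 3, 1]


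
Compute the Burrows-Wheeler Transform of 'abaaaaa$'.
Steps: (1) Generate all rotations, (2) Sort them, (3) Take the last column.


Rotations (sorted):
  0: $abaaaaa -> last char: a
  1: a$abaaaa -> last char: a
  2: aa$abaaa -> last char: a
  3: aaa$abaa -> last char: a
  4: aaaa$aba -> last char: a
  5: aaaaa$ab -> last char: b
  6: abaaaaa$ -> last char: $
  7: baaaaa$a -> last char: a


BWT = aaaaab$a


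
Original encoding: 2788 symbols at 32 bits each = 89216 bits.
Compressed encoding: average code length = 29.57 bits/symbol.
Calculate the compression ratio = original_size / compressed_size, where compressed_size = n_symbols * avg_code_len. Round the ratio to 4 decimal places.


original_size = n_symbols * orig_bits = 2788 * 32 = 89216 bits
compressed_size = n_symbols * avg_code_len = 2788 * 29.57 = 82441.16 bits
ratio = original_size / compressed_size = 89216 / 82441.16 = 1.0822

Compression ratio = 1.0822


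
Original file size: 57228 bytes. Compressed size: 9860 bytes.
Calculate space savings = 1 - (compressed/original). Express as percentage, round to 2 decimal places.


ratio = compressed/original = 9860/57228 = 0.172293
savings = 1 - ratio = 1 - 0.172293 = 0.827707
as a percentage: 0.827707 * 100 = 82.77%

Space savings = 1 - 9860/57228 = 82.77%
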